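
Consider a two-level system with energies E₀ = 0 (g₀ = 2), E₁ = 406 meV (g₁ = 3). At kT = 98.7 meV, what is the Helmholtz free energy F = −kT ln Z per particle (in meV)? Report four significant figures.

-70.81 meV

Eᵢ/kT = 0, 4.11348.
Z = Σ gᵢe^(−Eᵢ/kT) = 2·e^(−0) + 3·e^(−4.11348) = 2.00000 + 0.0490523 = 2.04905.
F = −kT ln Z = −98.7 × ln(2.04905) = −98.7 × 0.717376 = -70.81 meV.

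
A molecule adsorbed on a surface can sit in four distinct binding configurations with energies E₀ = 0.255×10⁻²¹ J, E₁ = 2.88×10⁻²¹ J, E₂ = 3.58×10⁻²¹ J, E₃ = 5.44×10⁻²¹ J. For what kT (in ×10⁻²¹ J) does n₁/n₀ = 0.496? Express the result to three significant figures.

3.74 ×10⁻²¹ J

n₁/n₀ = exp[−(E₁−E₀)/kT] = 0.496.
⇒ (E₁−E₀)/kT = ln(1/0.496) = ln(2.0161) = 0.70116.
kT = 2.625 ×10⁻²¹ J / 0.70116 = 3.74 ×10⁻²¹ J.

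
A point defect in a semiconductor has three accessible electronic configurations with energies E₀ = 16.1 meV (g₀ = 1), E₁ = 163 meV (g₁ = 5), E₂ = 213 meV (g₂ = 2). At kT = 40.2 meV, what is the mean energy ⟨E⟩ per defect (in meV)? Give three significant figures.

35.3 meV

Eᵢ/kT = 0.40050, 4.0547, 5.2985.
Z = Σ gᵢe^(−Eᵢ/kT) = 1·e^(−0.40050) + 5·e^(−4.0547) + 2·e^(−5.2985) = 0.66998 + 0.086703 + 0.0099982 = 0.76668.
⟨E⟩ = Σ Eᵢ gᵢe^(−Eᵢ/kT) / Z = (16.1·0.66998 + 163·0.086703 + 213·0.0099982) / 0.76668 = 35.3 meV.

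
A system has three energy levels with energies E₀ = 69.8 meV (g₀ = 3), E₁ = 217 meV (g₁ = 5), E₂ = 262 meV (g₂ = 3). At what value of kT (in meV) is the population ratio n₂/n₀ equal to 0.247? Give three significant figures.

137 meV

n₂/n₀ = (g₂/g₀) exp[−(E₂−E₀)/kT] = 0.247.
⇒ (E₂−E₀)/kT = ln((3/3)/0.247) = ln(4.0486) = 1.3984.
kT = 192.2 meV / 1.3984 = 137 meV.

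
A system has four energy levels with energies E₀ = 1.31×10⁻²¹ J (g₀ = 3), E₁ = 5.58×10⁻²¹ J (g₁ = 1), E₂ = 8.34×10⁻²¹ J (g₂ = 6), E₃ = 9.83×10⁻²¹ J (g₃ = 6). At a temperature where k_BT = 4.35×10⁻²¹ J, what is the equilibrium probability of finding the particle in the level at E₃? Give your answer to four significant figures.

Eᵢ/kT = 0.301149, 1.28276, 1.91724, 2.25977.
Z = Σ gᵢe^(−Eᵢ/kT) = 3·e^(−0.301149) + 1·e^(−1.28276) + 6·e^(−1.91724) + 6·e^(−2.25977) = 2.21990 + 0.277271 + 0.882073 + 0.626247 = 4.00549.
P₃ = g₃ e^(−E₃/kT) / Z = 0.626247/4.00549 = 0.1563.

0.1563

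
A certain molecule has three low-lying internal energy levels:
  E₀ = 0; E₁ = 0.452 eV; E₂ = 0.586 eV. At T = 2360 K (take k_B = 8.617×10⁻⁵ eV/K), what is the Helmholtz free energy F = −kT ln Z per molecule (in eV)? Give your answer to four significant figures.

k_BT = 8.617×10⁻⁵ × 2360 K = 0.203361 eV.
Eᵢ/kT = 0, 2.22265, 2.88158.
Z = Σ e^(−Eᵢ/kT) = e^(−0) + e^(−2.22265) + e^(−2.88158) = 1.00000 + 0.108322 + 0.0560461 = 1.16437.
F = −kT ln Z = −0.203361 × ln(1.16437) = −0.203361 × 0.152180 = -0.03095 eV.

-0.03095 eV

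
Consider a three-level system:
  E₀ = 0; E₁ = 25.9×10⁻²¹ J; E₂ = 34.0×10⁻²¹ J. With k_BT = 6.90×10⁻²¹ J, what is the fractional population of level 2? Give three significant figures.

0.00703

Eᵢ/kT = 0, 3.7536, 4.9275.
Z = Σ e^(−Eᵢ/kT) = e^(−0) + e^(−3.7536) + e^(−4.9275) = 1.0000 + 0.023433 + 0.0072446 = 1.0307.
P₂ = e^(−E₂/kT) / Z = 0.0072446/1.0307 = 0.00703.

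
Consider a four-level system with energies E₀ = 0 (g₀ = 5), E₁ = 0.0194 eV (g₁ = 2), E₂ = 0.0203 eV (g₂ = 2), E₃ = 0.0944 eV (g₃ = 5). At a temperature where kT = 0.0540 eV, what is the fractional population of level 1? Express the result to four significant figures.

0.1616

Eᵢ/kT = 0, 0.359259, 0.375926, 1.74815.
Z = Σ gᵢe^(−Eᵢ/kT) = 5·e^(−0) + 2·e^(−0.359259) + 2·e^(−0.375926) + 5·e^(−1.74815) = 5.00000 + 1.39639 + 1.37331 + 0.870479 = 8.64018.
P₁ = g₁ e^(−E₁/kT) / Z = 1.39639/8.64018 = 0.1616.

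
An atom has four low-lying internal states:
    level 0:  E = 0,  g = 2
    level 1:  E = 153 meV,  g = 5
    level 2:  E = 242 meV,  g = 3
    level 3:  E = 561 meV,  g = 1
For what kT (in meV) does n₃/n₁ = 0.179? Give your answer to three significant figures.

n₃/n₁ = (g₃/g₁) exp[−(E₃−E₁)/kT] = 0.179.
⇒ (E₃−E₁)/kT = ln((1/5)/0.179) = ln(1.1173) = 0.11092.
kT = 408 meV / 0.11092 = 3680 meV.

3680 meV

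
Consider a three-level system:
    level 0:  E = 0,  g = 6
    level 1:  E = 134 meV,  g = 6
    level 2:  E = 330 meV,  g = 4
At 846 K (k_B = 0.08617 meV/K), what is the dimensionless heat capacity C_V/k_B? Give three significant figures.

0.510

k_BT = 0.08617 × 846 K = 72.900 meV.
Eᵢ/kT = 0, 1.8381, 4.5267.
Z = Σ gᵢe^(−Eᵢ/kT) = 6·e^(−0) + 6·e^(−1.8381) + 4·e^(−4.5267) = 6.0000 + 0.95472 + 0.043265 = 6.9980.
⟨E⟩ = 20.322 meV, ⟨E²⟩ = 3123.0 meV².
C_V/k_B = (⟨E²⟩ − ⟨E⟩²)/(kT)² = (3123.0 − 412.98)/5314.4 = 0.510.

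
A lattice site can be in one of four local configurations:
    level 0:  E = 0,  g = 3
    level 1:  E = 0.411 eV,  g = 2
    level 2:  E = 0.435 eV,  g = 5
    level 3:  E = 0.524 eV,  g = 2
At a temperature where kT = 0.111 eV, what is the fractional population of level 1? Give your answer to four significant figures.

Eᵢ/kT = 0, 3.70270, 3.91892, 4.72072.
Z = Σ gᵢe^(−Eᵢ/kT) = 3·e^(−0) + 2·e^(−3.70270) + 5·e^(−3.91892) + 2·e^(−4.72072) = 3.00000 + 0.0493137 + 0.0993127 + 0.0178175 = 3.16644.
P₁ = g₁ e^(−E₁/kT) / Z = 0.0493137/3.16644 = 0.01557.

0.01557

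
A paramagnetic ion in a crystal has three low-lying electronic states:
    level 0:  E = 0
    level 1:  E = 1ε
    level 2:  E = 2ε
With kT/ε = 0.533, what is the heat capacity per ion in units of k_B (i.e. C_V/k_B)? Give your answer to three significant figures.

0.637

Eᵢ/kT = 0, 1.8762, 3.7523.
Z = Σ e^(−Eᵢ/kT) = e^(−0) + e^(−1.8762) + e^(−3.7523) = 1.0000 + 0.15317 + 0.023464 = 1.1766.
⟨E⟩ = 0.17006 ε, ⟨E²⟩ = 0.20995 ε².
C_V/k_B = (⟨E²⟩ − ⟨E⟩²)/(kT)² = (0.20995 − 0.028920)/0.28409 = 0.637.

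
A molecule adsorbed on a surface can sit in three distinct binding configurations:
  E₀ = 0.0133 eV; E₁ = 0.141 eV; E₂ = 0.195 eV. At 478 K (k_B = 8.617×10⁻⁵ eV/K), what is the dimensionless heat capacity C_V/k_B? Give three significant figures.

k_BT = 8.617×10⁻⁵ × 478 K = 0.041189 eV.
Eᵢ/kT = 0.32290, 3.4232, 4.7343.
Z = Σ e^(−Eᵢ/kT) = e^(−0.32290) + e^(−3.4232) + e^(−4.7343) = 0.72405 + 0.032608 + 0.0087886 = 0.76545.
⟨E⟩ = 0.020826 eV, ⟨E²⟩ = 0.0014508 eV².
C_V/k_B = (⟨E²⟩ − ⟨E⟩²)/(kT)² = (0.0014508 − 0.00043372)/0.0016965 = 0.600.

0.600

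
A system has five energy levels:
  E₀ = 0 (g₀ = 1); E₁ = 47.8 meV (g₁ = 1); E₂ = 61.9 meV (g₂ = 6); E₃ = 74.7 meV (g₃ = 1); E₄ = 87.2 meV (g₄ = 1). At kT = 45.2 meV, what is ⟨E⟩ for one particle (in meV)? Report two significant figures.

43 meV

Eᵢ/kT = 0, 1.058, 1.369, 1.653, 1.929.
Z = Σ gᵢe^(−Eᵢ/kT) = 1·e^(−0) + 1·e^(−1.058) + 6·e^(−1.369) + 1·e^(−1.653) + 1·e^(−1.929) = 1.000 + 0.3471 + 1.526 + 0.1915 + 0.1453 = 3.210.
⟨E⟩ = Σ Eᵢ gᵢe^(−Eᵢ/kT) / Z = (0·1.000 + 47.8·0.3471 + 61.9·1.526 + 74.7·0.1915 + 87.2·0.1453) / 3.210 = 43 meV.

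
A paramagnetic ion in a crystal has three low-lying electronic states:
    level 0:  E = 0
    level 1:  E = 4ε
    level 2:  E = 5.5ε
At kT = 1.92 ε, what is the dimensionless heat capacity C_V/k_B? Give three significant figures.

Eᵢ/kT = 0, 2.0833, 2.8646.
Z = Σ e^(−Eᵢ/kT) = e^(−0) + e^(−2.0833) + e^(−2.8646) = 1.0000 + 0.12452 + 0.057006 = 1.1815.
⟨E⟩ = 0.68693 ε, ⟨E²⟩ = 3.1458 ε².
C_V/k_B = (⟨E²⟩ − ⟨E⟩²)/(kT)² = (3.1458 − 0.47187)/3.6864 = 0.725.

0.725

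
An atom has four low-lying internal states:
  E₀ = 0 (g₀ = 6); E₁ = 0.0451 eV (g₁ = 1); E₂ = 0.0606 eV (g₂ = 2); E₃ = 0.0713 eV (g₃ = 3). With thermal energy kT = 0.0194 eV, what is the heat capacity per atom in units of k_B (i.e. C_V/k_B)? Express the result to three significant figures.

Eᵢ/kT = 0, 2.3247, 3.1237, 3.6753.
Z = Σ gᵢe^(−Eᵢ/kT) = 6·e^(−0) + 1·e^(−2.3247) + 2·e^(−3.1237) + 3·e^(−3.6753) = 6.0000 + 0.097813 + 0.087988 + 0.076025 = 6.2618.
⟨E⟩ = 0.0024217 eV, ⟨E²⟩ = 0.00014510 eV².
C_V/k_B = (⟨E²⟩ − ⟨E⟩²)/(kT)² = (0.00014510 − 0.0000058646)/0.00037636 = 0.370.

0.370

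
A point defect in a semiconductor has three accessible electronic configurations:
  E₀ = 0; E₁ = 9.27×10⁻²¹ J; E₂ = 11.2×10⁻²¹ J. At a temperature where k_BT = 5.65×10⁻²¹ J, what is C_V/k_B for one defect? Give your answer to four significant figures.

0.6013

Eᵢ/kT = 0, 1.64071, 1.98230.
Z = Σ e^(−Eᵢ/kT) = e^(−0) + e^(−1.64071) + e^(−1.98230) = 1.00000 + 0.193842 + 0.137752 = 1.33159.
⟨E⟩ = 2.50808, ⟨E²⟩ = 25.4861.
C_V/k_B = (⟨E²⟩ − ⟨E⟩²)/(kT)² = (25.4861 − 6.29047)/31.9225 = 0.6013.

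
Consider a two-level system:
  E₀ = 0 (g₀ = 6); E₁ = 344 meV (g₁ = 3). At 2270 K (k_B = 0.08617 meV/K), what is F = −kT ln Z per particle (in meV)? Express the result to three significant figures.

-367 meV

k_BT = 0.08617 × 2270 K = 195.61 meV.
Eᵢ/kT = 0, 1.7586.
Z = Σ gᵢe^(−Eᵢ/kT) = 6·e^(−0) + 3·e^(−1.7586) = 6.0000 + 0.51686 = 6.5169.
F = −kT ln Z = −195.61 × ln(6.5169) = −195.61 × 1.8744 = -367 meV.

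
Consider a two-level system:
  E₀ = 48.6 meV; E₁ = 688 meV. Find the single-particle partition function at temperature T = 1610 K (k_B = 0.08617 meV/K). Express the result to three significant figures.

Z = 0.711

k_BT = 0.08617 × 1610 K = 138.73 meV.
Eᵢ/kT = 0.35032, 4.9593.
Z = Σ e^(−Eᵢ/kT) = e^(−0.35032) + e^(−4.9593) = 0.70446 + 0.0070178 = 0.71148.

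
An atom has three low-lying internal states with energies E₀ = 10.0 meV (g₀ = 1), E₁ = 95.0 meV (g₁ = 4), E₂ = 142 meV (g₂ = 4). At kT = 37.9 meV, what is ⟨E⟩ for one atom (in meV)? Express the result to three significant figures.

43.8 meV

Eᵢ/kT = 0.26385, 2.5066, 3.7467.
Z = Σ gᵢe^(−Eᵢ/kT) = 1·e^(−0.26385) + 4·e^(−2.5066) + 4·e^(−3.7467) = 0.76809 + 0.32618 + 0.094382 = 1.1887.
⟨E⟩ = Σ Eᵢ gᵢe^(−Eᵢ/kT) / Z = (10.0·0.76809 + 95.0·0.32618 + 142·0.094382) / 1.1887 = 43.8 meV.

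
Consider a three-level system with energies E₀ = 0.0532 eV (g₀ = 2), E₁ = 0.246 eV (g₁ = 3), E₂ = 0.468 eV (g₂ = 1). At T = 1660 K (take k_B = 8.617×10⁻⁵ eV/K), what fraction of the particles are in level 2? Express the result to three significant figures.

0.0194

k_BT = 8.617×10⁻⁵ × 1660 K = 0.14304 eV.
Eᵢ/kT = 0.37192, 1.7198, 3.2718.
Z = Σ gᵢe^(−Eᵢ/kT) = 2·e^(−0.37192) + 3·e^(−1.7198) + 1·e^(−3.2718) = 1.3788 + 0.53731 + 0.037938 = 1.9540.
P₂ = g₂ e^(−E₂/kT) / Z = 0.037938/1.9540 = 0.0194.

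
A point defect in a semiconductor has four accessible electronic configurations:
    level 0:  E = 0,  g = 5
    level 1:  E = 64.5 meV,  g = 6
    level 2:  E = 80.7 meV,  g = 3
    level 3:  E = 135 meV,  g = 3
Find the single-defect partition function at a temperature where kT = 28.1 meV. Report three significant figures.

Eᵢ/kT = 0, 2.2954, 2.8719, 4.8043.
Z = Σ gᵢe^(−Eᵢ/kT) = 5·e^(−0) + 6·e^(−2.2954) + 3·e^(−2.8719) + 3·e^(−4.8043) = 5.0000 + 0.60433 + 0.16977 + 0.024583 = 5.7987.

Z = 5.80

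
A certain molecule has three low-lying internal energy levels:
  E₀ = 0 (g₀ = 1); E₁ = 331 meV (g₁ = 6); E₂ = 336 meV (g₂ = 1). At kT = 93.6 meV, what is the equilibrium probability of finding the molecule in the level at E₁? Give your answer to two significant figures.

0.15

Eᵢ/kT = 0, 3.536, 3.590.
Z = Σ gᵢe^(−Eᵢ/kT) = 1·e^(−0) + 6·e^(−3.536) + 1·e^(−3.590) = 1.000 + 0.1748 + 0.02760 = 1.202.
P₁ = g₁ e^(−E₁/kT) / Z = 0.1748/1.202 = 0.15.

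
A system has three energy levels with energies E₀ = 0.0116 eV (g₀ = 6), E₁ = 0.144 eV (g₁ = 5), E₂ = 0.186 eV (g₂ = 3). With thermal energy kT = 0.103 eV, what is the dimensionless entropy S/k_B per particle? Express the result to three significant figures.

Eᵢ/kT = 0.11262, 1.3981, 1.8058.
Z = Σ gᵢe^(−Eᵢ/kT) = 6·e^(−0.11262) + 5·e^(−1.3981) + 3·e^(−1.8058) = 5.3609 + 1.2353 + 0.49303 = 7.0892.
⟨E⟩ = Σ EᵢPᵢ = 0.046800 eV.
S/k_B = ln Z + ⟨E⟩/kT = ln(7.0892) + 0.046800/0.103 = 1.9586 + 0.45437 = 2.41.

2.41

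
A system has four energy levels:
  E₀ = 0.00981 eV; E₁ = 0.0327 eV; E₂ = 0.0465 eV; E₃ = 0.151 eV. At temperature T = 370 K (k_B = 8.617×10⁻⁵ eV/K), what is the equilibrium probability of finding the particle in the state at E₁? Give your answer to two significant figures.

k_BT = 8.617×10⁻⁵ × 370 K = 0.03188 eV.
Eᵢ/kT = 0.3077, 1.026, 1.459, 4.737.
Z = Σ e^(−Eᵢ/kT) = e^(−0.3077) + e^(−1.026) + e^(−1.459) + e^(−4.737) = 0.7351 + 0.3584 + 0.2325 + 0.008765 = 1.335.
P₁ = e^(−E₁/kT) / Z = 0.3584/1.335 = 0.27.

0.27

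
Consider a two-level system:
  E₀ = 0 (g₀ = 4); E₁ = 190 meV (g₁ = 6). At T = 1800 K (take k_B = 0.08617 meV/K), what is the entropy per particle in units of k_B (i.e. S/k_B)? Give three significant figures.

k_BT = 0.08617 × 1800 K = 155.11 meV.
Eᵢ/kT = 0, 1.2249.
Z = Σ gᵢe^(−Eᵢ/kT) = 4·e^(−0) + 6·e^(−1.2249) = 4.0000 + 1.7627 = 5.7627.
⟨E⟩ = Σ EᵢPᵢ = 58.117 meV.
S/k_B = ln Z + ⟨E⟩/kT = ln(5.7627) + 58.117/155.11 = 1.7514 + 0.37468 = 2.13.

2.13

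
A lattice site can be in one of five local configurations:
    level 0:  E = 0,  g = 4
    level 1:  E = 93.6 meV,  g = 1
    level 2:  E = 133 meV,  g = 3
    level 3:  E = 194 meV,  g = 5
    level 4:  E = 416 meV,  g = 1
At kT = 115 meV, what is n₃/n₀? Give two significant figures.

n₃/n₀ = (g₃/g₀) exp[−(E₃−E₀)/kT] = (5/4) × exp(−(194 meV)/(115 meV)) = (5/4) × exp(-1.687) = 0.23.

0.23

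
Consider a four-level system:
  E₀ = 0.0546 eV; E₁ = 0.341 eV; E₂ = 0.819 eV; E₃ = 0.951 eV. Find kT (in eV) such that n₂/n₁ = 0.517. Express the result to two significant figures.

n₂/n₁ = exp[−(E₂−E₁)/kT] = 0.517.
⇒ (E₂−E₁)/kT = ln(1/0.517) = ln(1.934) = 0.6596.
kT = 0.478 eV / 0.6596 = 0.72 eV.

0.72 eV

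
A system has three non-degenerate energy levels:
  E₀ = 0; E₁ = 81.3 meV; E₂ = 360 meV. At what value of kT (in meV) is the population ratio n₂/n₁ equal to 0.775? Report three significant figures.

n₂/n₁ = exp[−(E₂−E₁)/kT] = 0.775.
⇒ (E₂−E₁)/kT = ln(1/0.775) = ln(1.2903) = 0.25487.
kT = 278.7 meV / 0.25487 = 1090 meV.

1090 meV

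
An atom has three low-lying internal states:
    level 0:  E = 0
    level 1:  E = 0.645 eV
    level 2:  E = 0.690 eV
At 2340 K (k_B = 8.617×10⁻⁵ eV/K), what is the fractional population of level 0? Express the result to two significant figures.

k_BT = 8.617×10⁻⁵ × 2340 K = 0.2016 eV.
Eᵢ/kT = 0, 3.199, 3.423.
Z = Σ e^(−Eᵢ/kT) = e^(−0) + e^(−3.199) + e^(−3.423) = 1.000 + 0.04080 + 0.03261 = 1.073.
P₀ = e^(−E₀/kT) / Z = 1.000/1.073 = 0.93.

0.93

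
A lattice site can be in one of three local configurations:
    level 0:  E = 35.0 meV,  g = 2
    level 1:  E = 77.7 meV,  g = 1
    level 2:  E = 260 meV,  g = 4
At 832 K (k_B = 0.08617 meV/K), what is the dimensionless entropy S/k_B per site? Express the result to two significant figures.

1.3

k_BT = 0.08617 × 832 K = 71.69 meV.
Eᵢ/kT = 0.4882, 1.084, 3.627.
Z = Σ gᵢe^(−Eᵢ/kT) = 2·e^(−0.4882) + 1·e^(−1.084) + 4·e^(−3.627) = 1.227 + 0.3382 + 0.1064 = 1.672.
⟨E⟩ = Σ EᵢPᵢ = 57.95 meV.
S/k_B = ln Z + ⟨E⟩/kT = ln(1.672) + 57.95/71.69 = 0.5140 + 0.8083 = 1.3.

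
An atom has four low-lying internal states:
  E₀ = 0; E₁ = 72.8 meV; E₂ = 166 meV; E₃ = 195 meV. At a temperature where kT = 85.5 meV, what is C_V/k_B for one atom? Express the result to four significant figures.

0.5525

Eᵢ/kT = 0, 0.851462, 1.94152, 2.28070.
Z = Σ e^(−Eᵢ/kT) = e^(−0) + e^(−0.851462) + e^(−1.94152) + e^(−2.28070) = 1.00000 + 0.426791 + 0.143486 + 0.102213 = 1.67249.
⟨E⟩ = 44.7360 meV, ⟨E²⟩ = 6040.38 meV².
C_V/k_B = (⟨E²⟩ − ⟨E⟩²)/(kT)² = (6040.38 − 2001.31)/7310.25 = 0.5525.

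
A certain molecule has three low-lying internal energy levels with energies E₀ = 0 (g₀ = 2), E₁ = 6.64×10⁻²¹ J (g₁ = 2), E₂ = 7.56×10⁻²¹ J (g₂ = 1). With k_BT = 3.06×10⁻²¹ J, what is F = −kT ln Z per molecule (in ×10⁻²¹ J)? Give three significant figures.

Eᵢ/kT = 0, 2.1699, 2.4706.
Z = Σ gᵢe^(−Eᵢ/kT) = 2·e^(−0) + 2·e^(−2.1699) + 1·e^(−2.4706) = 2.0000 + 0.22838 + 0.084534 = 2.3129.
F = −kT ln Z = −3.06 × ln(2.3129) = −3.06 × 0.83850 = -2.57 ×10⁻²¹ J.

-2.57 ×10⁻²¹ J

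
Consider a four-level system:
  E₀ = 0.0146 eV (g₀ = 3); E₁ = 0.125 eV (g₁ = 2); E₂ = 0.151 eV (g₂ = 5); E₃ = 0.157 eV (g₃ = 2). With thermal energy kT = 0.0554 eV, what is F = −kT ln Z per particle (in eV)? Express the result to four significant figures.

Eᵢ/kT = 0.263538, 2.25632, 2.72563, 2.83394.
Z = Σ gᵢe^(−Eᵢ/kT) = 3·e^(−0.263538) + 2·e^(−2.25632) + 5·e^(−2.72563) + 2·e^(−2.83394) = 2.30499 + 0.209470 + 0.327525 + 0.117562 = 2.95955.
F = −kT ln Z = −0.0554 × ln(2.95955) = −0.0554 × 1.08504 = -0.06011 eV.

-0.06011 eV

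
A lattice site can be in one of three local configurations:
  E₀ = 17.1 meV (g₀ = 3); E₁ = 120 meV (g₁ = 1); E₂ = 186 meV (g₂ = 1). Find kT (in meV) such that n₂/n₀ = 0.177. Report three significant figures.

n₂/n₀ = (g₂/g₀) exp[−(E₂−E₀)/kT] = 0.177.
⇒ (E₂−E₀)/kT = ln((1/3)/0.177) = ln(1.8832) = 0.63297.
kT = 168.9 meV / 0.63297 = 267 meV.

267 meV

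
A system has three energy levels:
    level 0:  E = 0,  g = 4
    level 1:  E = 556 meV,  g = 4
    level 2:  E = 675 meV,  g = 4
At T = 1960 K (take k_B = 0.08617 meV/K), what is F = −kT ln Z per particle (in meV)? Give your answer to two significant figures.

-240 meV

k_BT = 0.08617 × 1960 K = 168.9 meV.
Eᵢ/kT = 0, 3.292, 3.996.
Z = Σ gᵢe^(−Eᵢ/kT) = 4·e^(−0) + 4·e^(−3.292) + 4·e^(−3.996) = 4.000 + 0.1487 + 0.07356 = 4.222.
F = −kT ln Z = −168.9 × ln(4.222) = −168.9 × 1.440 = -240 meV.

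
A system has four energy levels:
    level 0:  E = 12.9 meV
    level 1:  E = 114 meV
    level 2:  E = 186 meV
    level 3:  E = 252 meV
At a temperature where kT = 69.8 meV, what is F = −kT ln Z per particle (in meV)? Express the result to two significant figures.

Eᵢ/kT = 0.1848, 1.633, 2.665, 3.610.
Z = Σ e^(−Eᵢ/kT) = e^(−0.1848) + e^(−1.633) + e^(−2.665) + e^(−3.610) = 0.8313 + 0.1953 + 0.06960 + 0.02705 = 1.123.
F = −kT ln Z = −69.8 × ln(1.123) = −69.8 × 0.1160 = -8.1 meV.

-8.1 meV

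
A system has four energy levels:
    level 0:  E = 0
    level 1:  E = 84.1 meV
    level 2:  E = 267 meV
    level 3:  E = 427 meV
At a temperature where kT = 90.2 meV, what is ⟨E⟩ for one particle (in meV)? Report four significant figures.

34.86 meV

Eᵢ/kT = 0, 0.932373, 2.96009, 4.73392.
Z = Σ e^(−Eᵢ/kT) = e^(−0) + e^(−0.932373) + e^(−2.96009) + e^(−4.73392) = 1.00000 + 0.393619 + 0.0518143 + 0.00879194 = 1.45423.
⟨E⟩ = Σ Eᵢ e^(−Eᵢ/kT) / Z = (0·1.00000 + 84.1·0.393619 + 267·0.0518143 + 427·0.00879194) / 1.45423 = 34.86 meV.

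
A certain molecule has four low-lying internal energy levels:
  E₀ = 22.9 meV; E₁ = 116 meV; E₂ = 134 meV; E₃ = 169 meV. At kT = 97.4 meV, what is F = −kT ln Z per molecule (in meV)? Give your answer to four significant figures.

-41.00 meV

Eᵢ/kT = 0.235113, 1.19097, 1.37577, 1.73511.
Z = Σ e^(−Eᵢ/kT) = e^(−0.235113) + e^(−1.19097) + e^(−1.37577) + e^(−1.73511) = 0.790482 + 0.303926 + 0.252645 + 0.176381 = 1.52343.
F = −kT ln Z = −97.4 × ln(1.52343) = −97.4 × 0.420964 = -41.00 meV.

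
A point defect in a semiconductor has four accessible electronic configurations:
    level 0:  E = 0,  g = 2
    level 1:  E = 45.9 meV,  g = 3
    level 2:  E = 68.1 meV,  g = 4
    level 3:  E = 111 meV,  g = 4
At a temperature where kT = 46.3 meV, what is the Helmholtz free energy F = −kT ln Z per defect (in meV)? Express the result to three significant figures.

-68.6 meV

Eᵢ/kT = 0, 0.99136, 1.4708, 2.3974.
Z = Σ gᵢe^(−Eᵢ/kT) = 2·e^(−0) + 3·e^(−0.99136) + 4·e^(−1.4708) + 4·e^(−2.3974) = 2.0000 + 1.1132 + 0.91897 + 0.36382 = 4.3960.
F = −kT ln Z = −46.3 × ln(4.3960) = −46.3 × 1.4807 = -68.6 meV.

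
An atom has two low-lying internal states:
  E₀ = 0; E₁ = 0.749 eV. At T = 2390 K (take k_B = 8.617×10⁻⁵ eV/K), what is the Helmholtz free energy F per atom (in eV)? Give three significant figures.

-0.00535 eV

k_BT = 8.617×10⁻⁵ × 2390 K = 0.20595 eV.
Eᵢ/kT = 0, 3.6368.
Z = Σ e^(−Eᵢ/kT) = e^(−0) + e^(−3.6368) = 1.0000 + 0.026336 = 1.0263.
F = −kT ln Z = −0.20595 × ln(1.0263) = −0.20595 × 0.025960 = -0.00535 eV.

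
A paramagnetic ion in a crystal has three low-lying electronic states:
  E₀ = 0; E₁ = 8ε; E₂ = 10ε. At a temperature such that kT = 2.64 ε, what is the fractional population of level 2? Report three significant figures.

Eᵢ/kT = 0, 3.0303, 3.7879.
Z = Σ e^(−Eᵢ/kT) = e^(−0) + e^(−3.0303) + e^(−3.7879) = 1.0000 + 0.048301 + 0.022643 = 1.0709.
P₂ = e^(−E₂/kT) / Z = 0.022643/1.0709 = 0.0211.

0.0211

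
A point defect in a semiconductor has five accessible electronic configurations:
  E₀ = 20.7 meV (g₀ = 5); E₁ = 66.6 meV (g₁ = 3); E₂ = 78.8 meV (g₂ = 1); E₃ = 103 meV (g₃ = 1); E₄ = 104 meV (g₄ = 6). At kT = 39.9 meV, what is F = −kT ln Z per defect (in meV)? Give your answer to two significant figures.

-57 meV

Eᵢ/kT = 0.5188, 1.669, 1.975, 2.581, 2.607.
Z = Σ gᵢe^(−Eᵢ/kT) = 5·e^(−0.5188) + 3·e^(−1.669) + 1·e^(−1.975) + 1·e^(−2.581) + 6·e^(−2.607) = 2.976 + 0.5653 + 0.1388 + 0.07570 + 0.4425 = 4.198.
F = −kT ln Z = −39.9 × ln(4.198) = −39.9 × 1.435 = -57 meV.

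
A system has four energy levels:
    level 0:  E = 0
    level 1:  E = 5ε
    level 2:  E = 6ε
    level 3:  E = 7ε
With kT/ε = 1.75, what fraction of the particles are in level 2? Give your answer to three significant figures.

Eᵢ/kT = 0, 2.8571, 3.4286, 4.0000.
Z = Σ e^(−Eᵢ/kT) = e^(−0) + e^(−2.8571) + e^(−3.4286) + e^(−4.0000) = 1.0000 + 0.057435 + 0.032432 + 0.018316 = 1.1082.
P₂ = e^(−E₂/kT) / Z = 0.032432/1.1082 = 0.0293.

0.0293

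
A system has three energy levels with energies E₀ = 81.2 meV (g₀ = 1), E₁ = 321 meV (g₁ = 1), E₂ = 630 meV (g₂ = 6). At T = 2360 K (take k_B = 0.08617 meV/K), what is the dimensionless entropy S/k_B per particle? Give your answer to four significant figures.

1.386

k_BT = 0.08617 × 2360 K = 203.361 meV.
Eᵢ/kT = 0.399290, 1.57847, 3.09794.
Z = Σ gᵢe^(−Eᵢ/kT) = 1·e^(−0.399290) + 1·e^(−1.57847) + 6·e^(−3.09794) = 0.670796 + 0.206290 + 0.270853 = 1.14794.
⟨E⟩ = Σ EᵢPᵢ = 253.781 meV.
S/k_B = ln Z + ⟨E⟩/kT = ln(1.14794) + 253.781/203.361 = 0.137969 + 1.24793 = 1.386.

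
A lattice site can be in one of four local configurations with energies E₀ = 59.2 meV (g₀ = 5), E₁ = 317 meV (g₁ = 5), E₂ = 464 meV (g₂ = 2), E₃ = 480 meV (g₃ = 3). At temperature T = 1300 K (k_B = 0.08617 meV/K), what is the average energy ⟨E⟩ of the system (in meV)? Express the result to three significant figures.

91.3 meV

k_BT = 0.08617 × 1300 K = 112.02 meV.
Eᵢ/kT = 0.52848, 2.8299, 4.1421, 4.2849.
Z = Σ gᵢe^(−Eᵢ/kT) = 5·e^(−0.52848) + 5·e^(−2.8299) + 2·e^(−4.1421) + 3·e^(−4.2849) = 2.9475 + 0.29509 + 0.031779 + 0.041325 = 3.3157.
⟨E⟩ = Σ Eᵢ gᵢe^(−Eᵢ/kT) / Z = (59.2·2.9475 + 317·0.29509 + 464·0.031779 + 480·0.041325) / 3.3157 = 91.3 meV.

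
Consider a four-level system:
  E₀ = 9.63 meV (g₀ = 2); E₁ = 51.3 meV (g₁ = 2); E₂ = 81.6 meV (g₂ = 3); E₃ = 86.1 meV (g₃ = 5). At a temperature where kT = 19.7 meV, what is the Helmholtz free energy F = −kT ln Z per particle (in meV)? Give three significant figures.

Eᵢ/kT = 0.48883, 2.6041, 4.1421, 4.3706.
Z = Σ gᵢe^(−Eᵢ/kT) = 2·e^(−0.48883) + 2·e^(−2.6041) + 3·e^(−4.1421) + 5·e^(−4.3706) = 1.2267 + 0.14794 + 0.047668 + 0.063218 = 1.4855.
F = −kT ln Z = −19.7 × ln(1.4855) = −19.7 × 0.39575 = -7.80 meV.

-7.80 meV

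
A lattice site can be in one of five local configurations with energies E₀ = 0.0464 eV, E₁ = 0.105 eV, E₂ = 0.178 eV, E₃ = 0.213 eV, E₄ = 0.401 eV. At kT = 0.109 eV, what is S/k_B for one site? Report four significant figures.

Eᵢ/kT = 0.425688, 0.963303, 1.63303, 1.95413, 3.67890.
Z = Σ e^(−Eᵢ/kT) = e^(−0.425688) + e^(−0.963303) + e^(−1.63303) + e^(−1.95413) + e^(−3.67890) = 0.653320 + 0.381630 + 0.195337 + 0.141688 + 0.0252507 = 1.39723.
⟨E⟩ = Σ EᵢPᵢ = 0.104106 eV.
S/k_B = ln Z + ⟨E⟩/kT = ln(1.39723) + 0.104106/0.109 = 0.334492 + 0.955101 = 1.290.

1.290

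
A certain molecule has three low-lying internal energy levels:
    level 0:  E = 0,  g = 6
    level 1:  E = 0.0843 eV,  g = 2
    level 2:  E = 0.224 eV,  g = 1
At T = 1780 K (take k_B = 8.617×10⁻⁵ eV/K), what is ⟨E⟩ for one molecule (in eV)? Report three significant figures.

0.0202 eV

k_BT = 8.617×10⁻⁵ × 1780 K = 0.15338 eV.
Eᵢ/kT = 0, 0.54962, 1.4604.
Z = Σ gᵢe^(−Eᵢ/kT) = 6·e^(−0) + 2·e^(−0.54962) + 1·e^(−1.4604) = 6.0000 + 1.1543 + 0.23214 = 7.3864.
⟨E⟩ = Σ Eᵢ gᵢe^(−Eᵢ/kT) / Z = (0·6.0000 + 0.0843·1.1543 + 0.224·0.23214) / 7.3864 = 0.0202 eV.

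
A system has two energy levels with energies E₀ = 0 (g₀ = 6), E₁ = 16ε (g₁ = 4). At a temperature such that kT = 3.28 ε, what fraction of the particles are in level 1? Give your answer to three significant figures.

Eᵢ/kT = 0, 4.8780.
Z = Σ gᵢe^(−Eᵢ/kT) = 6·e^(−0) + 4·e^(−4.8780) = 6.0000 + 0.030449 = 6.0304.
P₁ = g₁ e^(−E₁/kT) / Z = 0.030449/6.0304 = 0.00505.

0.00505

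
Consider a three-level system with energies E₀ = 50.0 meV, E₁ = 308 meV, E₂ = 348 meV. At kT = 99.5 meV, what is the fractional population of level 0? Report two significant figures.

Eᵢ/kT = 0.5025, 3.095, 3.497.
Z = Σ e^(−Eᵢ/kT) = e^(−0.5025) + e^(−3.095) + e^(−3.497) = 0.6050 + 0.04528 + 0.03029 = 0.6806.
P₀ = e^(−E₀/kT) / Z = 0.6050/0.6806 = 0.89.

0.89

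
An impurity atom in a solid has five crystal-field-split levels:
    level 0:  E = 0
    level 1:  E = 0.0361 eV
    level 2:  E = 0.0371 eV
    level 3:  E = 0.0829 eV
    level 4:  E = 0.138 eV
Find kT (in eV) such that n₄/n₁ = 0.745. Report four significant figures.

0.3462 eV

n₄/n₁ = exp[−(E₄−E₁)/kT] = 0.745.
⇒ (E₄−E₁)/kT = ln(1/0.745) = ln(1.34228) = 0.294370.
kT = 0.1019 eV / 0.294370 = 0.3462 eV.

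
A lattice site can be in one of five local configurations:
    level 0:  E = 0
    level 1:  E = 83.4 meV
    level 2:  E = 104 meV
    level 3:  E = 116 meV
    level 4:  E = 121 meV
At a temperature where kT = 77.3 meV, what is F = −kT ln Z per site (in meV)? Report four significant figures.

-54.82 meV

Eᵢ/kT = 0, 1.07891, 1.34541, 1.50065, 1.56533.
Z = Σ e^(−Eᵢ/kT) = e^(−0) + e^(−1.07891) + e^(−1.34541) + e^(−1.50065) + e^(−1.56533) = 1.00000 + 0.339966 + 0.260433 + 0.222985 + 0.209019 = 2.03240.
F = −kT ln Z = −77.3 × ln(2.03240) = −77.3 × 0.709217 = -54.82 meV.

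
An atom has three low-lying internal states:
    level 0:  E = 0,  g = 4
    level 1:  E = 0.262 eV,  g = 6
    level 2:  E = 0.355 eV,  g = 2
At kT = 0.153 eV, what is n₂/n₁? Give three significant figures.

n₂/n₁ = (g₂/g₁) exp[−(E₂−E₁)/kT] = (2/6) × exp(−(0.093 eV)/(0.153 eV)) = (2/6) × exp(-0.60784) = 0.182.

0.182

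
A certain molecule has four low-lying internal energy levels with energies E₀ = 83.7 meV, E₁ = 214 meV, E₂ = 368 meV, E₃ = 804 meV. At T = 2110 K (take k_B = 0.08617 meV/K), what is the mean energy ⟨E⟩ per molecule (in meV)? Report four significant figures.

k_BT = 0.08617 × 2110 K = 181.819 meV.
Eᵢ/kT = 0.460348, 1.17699, 2.02399, 4.42198.
Z = Σ e^(−Eᵢ/kT) = e^(−0.460348) + e^(−1.17699) + e^(−2.02399) + e^(−4.42198) = 0.631064 + 0.308205 + 0.132127 + 0.0120104 = 1.08341.
⟨E⟩ = Σ Eᵢ e^(−Eᵢ/kT) / Z = (83.7·0.631064 + 214·0.308205 + 368·0.132127 + 804·0.0120104) / 1.08341 = 163.4 meV.

163.4 meV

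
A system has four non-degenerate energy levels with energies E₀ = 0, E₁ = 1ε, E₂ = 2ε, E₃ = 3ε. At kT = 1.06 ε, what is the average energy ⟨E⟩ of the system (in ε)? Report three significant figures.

0.543 ε

Eᵢ/kT = 0, 0.94340, 1.8868, 2.8302.
Z = Σ e^(−Eᵢ/kT) = e^(−0) + e^(−0.94340) + e^(−1.8868) + e^(−2.8302) = 1.0000 + 0.38930 + 0.15156 + 0.059001 = 1.5999.
⟨E⟩ = Σ Eᵢ e^(−Eᵢ/kT) / Z = (0·1.0000 + 1·0.38930 + 2·0.15156 + 3·0.059001) / 1.5999 = 0.543 ε.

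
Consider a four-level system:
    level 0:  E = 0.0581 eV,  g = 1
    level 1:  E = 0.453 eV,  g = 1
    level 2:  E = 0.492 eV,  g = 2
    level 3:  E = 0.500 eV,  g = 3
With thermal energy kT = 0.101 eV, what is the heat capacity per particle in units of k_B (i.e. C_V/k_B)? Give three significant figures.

1.30

Eᵢ/kT = 0.57525, 4.4851, 4.8713, 4.9505.
Z = Σ gᵢe^(−Eᵢ/kT) = 1·e^(−0.57525) + 1·e^(−4.4851) + 2·e^(−4.8713) + 3·e^(−4.9505) = 0.56256 + 0.011276 + 0.015327 + 0.021240 = 0.61040.
⟨E⟩ = 0.091667 eV, ⟨E²⟩ = 0.021679 eV².
C_V/k_B = (⟨E²⟩ − ⟨E⟩²)/(kT)² = (0.021679 − 0.0084028)/0.010201 = 1.30.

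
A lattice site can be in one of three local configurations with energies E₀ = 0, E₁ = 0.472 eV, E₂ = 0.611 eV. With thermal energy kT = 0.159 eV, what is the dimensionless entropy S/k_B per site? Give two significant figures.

0.29

Eᵢ/kT = 0, 2.969, 3.843.
Z = Σ e^(−Eᵢ/kT) = e^(−0) + e^(−2.969) + e^(−3.843) = 1.000 + 0.05135 + 0.02143 = 1.073.
⟨E⟩ = Σ EᵢPᵢ = 0.03479 eV.
S/k_B = ln Z + ⟨E⟩/kT = ln(1.073) + 0.03479/0.159 = 0.07046 + 0.2188 = 0.29.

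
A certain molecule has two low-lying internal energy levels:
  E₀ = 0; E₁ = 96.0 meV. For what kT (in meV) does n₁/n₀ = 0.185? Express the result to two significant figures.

57 meV

n₁/n₀ = exp[−(E₁−E₀)/kT] = 0.185.
⇒ (E₁−E₀)/kT = ln(1/0.185) = ln(5.405) = 1.687.
kT = 96.0 meV / 1.687 = 57 meV.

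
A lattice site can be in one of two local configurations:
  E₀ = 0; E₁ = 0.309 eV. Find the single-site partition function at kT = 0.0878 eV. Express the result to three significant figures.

Z = 1.03

Eᵢ/kT = 0, 3.5194.
Z = Σ e^(−Eᵢ/kT) = e^(−0) + e^(−3.5194) = 1.0000 + 0.029617 = 1.0296.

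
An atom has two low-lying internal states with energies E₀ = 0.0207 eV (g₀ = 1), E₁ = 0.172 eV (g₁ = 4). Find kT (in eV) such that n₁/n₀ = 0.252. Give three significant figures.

0.0547 eV

n₁/n₀ = (g₁/g₀) exp[−(E₁−E₀)/kT] = 0.252.
⇒ (E₁−E₀)/kT = ln((4/1)/0.252) = ln(15.873) = 2.7646.
kT = 0.1513 eV / 2.7646 = 0.0547 eV.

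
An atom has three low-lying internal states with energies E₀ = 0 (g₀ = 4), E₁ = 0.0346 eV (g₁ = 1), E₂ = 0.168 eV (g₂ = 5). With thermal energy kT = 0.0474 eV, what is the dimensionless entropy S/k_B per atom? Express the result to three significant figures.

1.72

Eᵢ/kT = 0, 0.72996, 3.5443.
Z = Σ gᵢe^(−Eᵢ/kT) = 4·e^(−0) + 1·e^(−0.72996) + 5·e^(−3.5443) = 4.0000 + 0.48193 + 0.14444 = 4.6264.
⟨E⟩ = Σ EᵢPᵢ = 0.0088494 eV.
S/k_B = ln Z + ⟨E⟩/kT = ln(4.6264) + 0.0088494/0.0474 = 1.5318 + 0.18670 = 1.72.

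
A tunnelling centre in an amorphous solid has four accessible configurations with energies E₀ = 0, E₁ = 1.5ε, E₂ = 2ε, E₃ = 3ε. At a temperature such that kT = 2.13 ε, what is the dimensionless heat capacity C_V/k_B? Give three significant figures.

0.257

Eᵢ/kT = 0, 0.70423, 0.93897, 1.4085.
Z = Σ e^(−Eᵢ/kT) = e^(−0) + e^(−0.70423) + e^(−0.93897) + e^(−1.4085) = 1.0000 + 0.49449 + 0.39103 + 0.24451 = 2.1300.
⟨E⟩ = 1.0598 ε, ⟨E²⟩ = 2.2898 ε².
C_V/k_B = (⟨E²⟩ − ⟨E⟩²)/(kT)² = (2.2898 − 1.1232)/4.5369 = 0.257.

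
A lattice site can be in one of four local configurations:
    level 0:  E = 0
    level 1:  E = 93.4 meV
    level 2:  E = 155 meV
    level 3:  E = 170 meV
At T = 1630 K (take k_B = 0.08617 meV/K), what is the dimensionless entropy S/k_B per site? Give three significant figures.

1.26

k_BT = 0.08617 × 1630 K = 140.46 meV.
Eᵢ/kT = 0, 0.66496, 1.1035, 1.2103.
Z = Σ e^(−Eᵢ/kT) = e^(−0) + e^(−0.66496) + e^(−1.1035) + e^(−1.2103) = 1.0000 + 0.51429 + 0.33171 + 0.29811 = 2.1441.
⟨E⟩ = Σ EᵢPᵢ = 70.019 meV.
S/k_B = ln Z + ⟨E⟩/kT = ln(2.1441) + 70.019/140.46 = 0.76272 + 0.49850 = 1.26.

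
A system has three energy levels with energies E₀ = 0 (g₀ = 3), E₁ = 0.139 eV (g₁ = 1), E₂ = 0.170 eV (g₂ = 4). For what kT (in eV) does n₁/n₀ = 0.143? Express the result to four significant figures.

n₁/n₀ = (g₁/g₀) exp[−(E₁−E₀)/kT] = 0.143.
⇒ (E₁−E₀)/kT = ln((1/3)/0.143) = ln(2.33100) = 0.846297.
kT = 0.139 eV / 0.846297 = 0.1642 eV.

0.1642 eV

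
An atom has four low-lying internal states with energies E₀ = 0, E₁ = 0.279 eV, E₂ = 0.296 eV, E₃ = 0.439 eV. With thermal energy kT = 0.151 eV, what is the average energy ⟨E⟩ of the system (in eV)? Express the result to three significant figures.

0.0810 eV

Eᵢ/kT = 0, 1.8477, 1.9603, 2.9073.
Z = Σ e^(−Eᵢ/kT) = e^(−0) + e^(−1.8477) + e^(−1.9603) + e^(−2.9073) = 1.0000 + 0.15760 + 0.14082 + 0.054623 = 1.3530.
⟨E⟩ = Σ Eᵢ e^(−Eᵢ/kT) / Z = (0·1.0000 + 0.279·0.15760 + 0.296·0.14082 + 0.439·0.054623) / 1.3530 = 0.0810 eV.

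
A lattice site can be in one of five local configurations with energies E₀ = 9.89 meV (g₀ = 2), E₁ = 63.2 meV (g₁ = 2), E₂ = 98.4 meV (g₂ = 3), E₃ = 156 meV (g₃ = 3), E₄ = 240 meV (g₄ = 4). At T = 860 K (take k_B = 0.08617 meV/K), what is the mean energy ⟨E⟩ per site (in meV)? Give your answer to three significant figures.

k_BT = 0.08617 × 860 K = 74.106 meV.
Eᵢ/kT = 0.13346, 0.85283, 1.3278, 2.1051, 3.2386.
Z = Σ gᵢe^(−Eᵢ/kT) = 2·e^(−0.13346) + 2·e^(−0.85283) + 3·e^(−1.3278) + 3·e^(−2.1051) + 4·e^(−3.2386) = 1.7501 + 0.85241 + 0.79518 + 0.36550 + 0.15688 = 3.9201.
⟨E⟩ = Σ Eᵢ gᵢe^(−Eᵢ/kT) / Z = (9.89·1.7501 + 63.2·0.85241 + 98.4·0.79518 + 156·0.36550 + 240·0.15688) / 3.9201 = 62.3 meV.

62.3 meV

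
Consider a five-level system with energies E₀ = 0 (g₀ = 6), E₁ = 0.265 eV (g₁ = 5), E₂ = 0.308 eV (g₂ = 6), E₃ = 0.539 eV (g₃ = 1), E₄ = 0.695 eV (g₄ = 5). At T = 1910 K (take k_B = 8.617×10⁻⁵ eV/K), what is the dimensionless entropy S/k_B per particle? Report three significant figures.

2.55

k_BT = 8.617×10⁻⁵ × 1910 K = 0.16458 eV.
Eᵢ/kT = 0, 1.6102, 1.8714, 3.2750, 4.2229.
Z = Σ gᵢe^(−Eᵢ/kT) = 6·e^(−0) + 5·e^(−1.6102) + 6·e^(−1.8714) + 1·e^(−3.2750) + 5·e^(−4.2229) = 6.0000 + 0.99924 + 0.92345 + 0.037817 + 0.073280 = 8.0338.
⟨E⟩ = Σ EᵢPᵢ = 0.077240 eV.
S/k_B = ln Z + ⟨E⟩/kT = ln(8.0338) + 0.077240/0.16458 = 2.0837 + 0.46932 = 2.55.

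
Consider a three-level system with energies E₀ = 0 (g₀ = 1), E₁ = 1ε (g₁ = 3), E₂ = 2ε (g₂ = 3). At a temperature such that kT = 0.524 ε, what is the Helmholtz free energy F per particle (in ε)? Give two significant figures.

-0.22 ε

Eᵢ/kT = 0, 1.908, 3.817.
Z = Σ gᵢe^(−Eᵢ/kT) = 1·e^(−0) + 3·e^(−1.908) + 3·e^(−3.817) = 1.000 + 0.4451 + 0.06598 = 1.511.
F = −kT ln Z = −0.524 × ln(1.511) = −0.524 × 0.4128 = -0.22 ε.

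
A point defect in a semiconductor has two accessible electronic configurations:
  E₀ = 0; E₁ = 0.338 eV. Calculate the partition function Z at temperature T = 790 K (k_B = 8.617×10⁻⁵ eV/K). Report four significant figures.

Z = 1.007

k_BT = 8.617×10⁻⁵ × 790 K = 0.0680743 eV.
Eᵢ/kT = 0, 4.96516.
Z = Σ e^(−Eᵢ/kT) = e^(−0) + e^(−4.96516) = 1.00000 + 0.00697683 = 1.00698.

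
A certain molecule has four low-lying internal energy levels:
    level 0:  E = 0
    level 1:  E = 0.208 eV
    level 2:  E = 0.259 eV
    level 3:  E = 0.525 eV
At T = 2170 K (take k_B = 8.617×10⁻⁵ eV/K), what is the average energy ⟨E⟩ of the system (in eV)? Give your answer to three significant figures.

k_BT = 8.617×10⁻⁵ × 2170 K = 0.18699 eV.
Eᵢ/kT = 0, 1.1124, 1.3851, 2.8076.
Z = Σ e^(−Eᵢ/kT) = e^(−0) + e^(−1.1124) + e^(−1.3851) + e^(−2.8076) = 1.0000 + 0.32877 + 0.25030 + 0.060350 = 1.6394.
⟨E⟩ = Σ Eᵢ e^(−Eᵢ/kT) / Z = (0·1.0000 + 0.208·0.32877 + 0.259·0.25030 + 0.525·0.060350) / 1.6394 = 0.101 eV.

0.101 eV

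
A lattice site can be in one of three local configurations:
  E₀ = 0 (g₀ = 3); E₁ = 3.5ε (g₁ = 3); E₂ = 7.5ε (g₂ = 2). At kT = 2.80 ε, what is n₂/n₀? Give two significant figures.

0.046

n₂/n₀ = (g₂/g₀) exp[−(E₂−E₀)/kT] = (2/3) × exp(−(7.5ε)/(2.80ε)) = (2/3) × exp(-2.679) = 0.046.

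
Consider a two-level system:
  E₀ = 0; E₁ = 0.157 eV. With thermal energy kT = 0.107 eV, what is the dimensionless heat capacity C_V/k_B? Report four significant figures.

Eᵢ/kT = 0, 1.46729.
Z = Σ e^(−Eᵢ/kT) = e^(−0) + e^(−1.46729) = 1.00000 + 0.230549 = 1.23055.
⟨E⟩ = 0.0294146 eV, ⟨E²⟩ = 0.00461810 eV².
C_V/k_B = (⟨E²⟩ − ⟨E⟩²)/(kT)² = (0.00461810 − 0.000865219)/0.0114490 = 0.3278.

0.3278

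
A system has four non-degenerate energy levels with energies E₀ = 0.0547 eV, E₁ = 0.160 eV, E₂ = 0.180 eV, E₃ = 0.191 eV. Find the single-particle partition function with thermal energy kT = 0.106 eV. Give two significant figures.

Eᵢ/kT = 0.5160, 1.509, 1.698, 1.802.
Z = Σ e^(−Eᵢ/kT) = e^(−0.5160) + e^(−1.509) + e^(−1.698) + e^(−1.802) = 0.5969 + 0.2211 + 0.1830 + 0.1650 = 1.166.

Z = 1.2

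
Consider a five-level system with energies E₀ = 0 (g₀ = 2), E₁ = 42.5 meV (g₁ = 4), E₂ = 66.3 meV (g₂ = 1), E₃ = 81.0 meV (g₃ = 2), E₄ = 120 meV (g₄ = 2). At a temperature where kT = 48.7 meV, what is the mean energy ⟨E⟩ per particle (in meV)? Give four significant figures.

31.08 meV

Eᵢ/kT = 0, 0.872690, 1.36140, 1.66324, 2.46407.
Z = Σ gᵢe^(−Eᵢ/kT) = 2·e^(−0) + 4·e^(−0.872690) + 1·e^(−1.36140) + 2·e^(−1.66324) + 2·e^(−2.46407) = 2.00000 + 1.67130 + 0.256302 + 0.379048 + 0.170176 = 4.47683.
⟨E⟩ = Σ Eᵢ gᵢe^(−Eᵢ/kT) / Z = (0·2.00000 + 42.5·1.67130 + 66.3·0.256302 + 81.0·0.379048 + 120·0.170176) / 4.47683 = 31.08 meV.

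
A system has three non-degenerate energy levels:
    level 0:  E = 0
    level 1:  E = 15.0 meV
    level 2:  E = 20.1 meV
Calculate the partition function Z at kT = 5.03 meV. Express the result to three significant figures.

Z = 1.07

Eᵢ/kT = 0, 2.9821, 3.9960.
Z = Σ e^(−Eᵢ/kT) = e^(−0) + e^(−2.9821) + e^(−3.9960) = 1.0000 + 0.050686 + 0.018389 = 1.0691.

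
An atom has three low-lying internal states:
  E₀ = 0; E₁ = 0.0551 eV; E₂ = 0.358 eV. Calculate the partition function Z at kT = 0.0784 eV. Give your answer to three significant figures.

Z = 1.51

Eᵢ/kT = 0, 0.70281, 4.5663.
Z = Σ e^(−Eᵢ/kT) = e^(−0) + e^(−0.70281) + e^(−4.5663) = 1.0000 + 0.49519 + 0.010396 = 1.5056.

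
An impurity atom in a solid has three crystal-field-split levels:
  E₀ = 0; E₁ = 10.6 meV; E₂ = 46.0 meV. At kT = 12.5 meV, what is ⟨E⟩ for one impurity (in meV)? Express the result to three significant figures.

3.92 meV

Eᵢ/kT = 0, 0.84800, 3.6800.
Z = Σ e^(−Eᵢ/kT) = e^(−0) + e^(−0.84800) + e^(−3.6800) = 1.0000 + 0.42827 + 0.025223 = 1.4535.
⟨E⟩ = Σ Eᵢ e^(−Eᵢ/kT) / Z = (0·1.0000 + 10.6·0.42827 + 46.0·0.025223) / 1.4535 = 3.92 meV.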